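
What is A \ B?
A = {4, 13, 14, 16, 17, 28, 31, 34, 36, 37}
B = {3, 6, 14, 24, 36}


Set A = {4, 13, 14, 16, 17, 28, 31, 34, 36, 37}
Set B = {3, 6, 14, 24, 36}
A \ B includes elements in A that are not in B.
Check each element of A:
4 (not in B, keep), 13 (not in B, keep), 14 (in B, remove), 16 (not in B, keep), 17 (not in B, keep), 28 (not in B, keep), 31 (not in B, keep), 34 (not in B, keep), 36 (in B, remove), 37 (not in B, keep)
A \ B = {4, 13, 16, 17, 28, 31, 34, 37}

{4, 13, 16, 17, 28, 31, 34, 37}


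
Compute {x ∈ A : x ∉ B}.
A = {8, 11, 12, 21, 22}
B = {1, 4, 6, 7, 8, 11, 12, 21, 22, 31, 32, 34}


Set A = {8, 11, 12, 21, 22}
Set B = {1, 4, 6, 7, 8, 11, 12, 21, 22, 31, 32, 34}
Check each element of A against B:
8 ∈ B, 11 ∈ B, 12 ∈ B, 21 ∈ B, 22 ∈ B
Elements of A not in B: {}

{}


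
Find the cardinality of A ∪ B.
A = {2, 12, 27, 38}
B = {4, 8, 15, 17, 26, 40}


Set A = {2, 12, 27, 38}, |A| = 4
Set B = {4, 8, 15, 17, 26, 40}, |B| = 6
A ∩ B = {}, |A ∩ B| = 0
|A ∪ B| = |A| + |B| - |A ∩ B| = 4 + 6 - 0 = 10

10


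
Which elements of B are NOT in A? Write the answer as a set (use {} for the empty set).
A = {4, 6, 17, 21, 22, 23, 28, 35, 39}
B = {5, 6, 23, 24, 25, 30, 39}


Set A = {4, 6, 17, 21, 22, 23, 28, 35, 39}
Set B = {5, 6, 23, 24, 25, 30, 39}
Check each element of B against A:
5 ∉ A (include), 6 ∈ A, 23 ∈ A, 24 ∉ A (include), 25 ∉ A (include), 30 ∉ A (include), 39 ∈ A
Elements of B not in A: {5, 24, 25, 30}

{5, 24, 25, 30}


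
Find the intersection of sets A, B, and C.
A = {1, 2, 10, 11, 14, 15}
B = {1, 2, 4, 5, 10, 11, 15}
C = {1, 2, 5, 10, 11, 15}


Set A = {1, 2, 10, 11, 14, 15}
Set B = {1, 2, 4, 5, 10, 11, 15}
Set C = {1, 2, 5, 10, 11, 15}
First, A ∩ B = {1, 2, 10, 11, 15}
Then, (A ∩ B) ∩ C = {1, 2, 10, 11, 15}

{1, 2, 10, 11, 15}


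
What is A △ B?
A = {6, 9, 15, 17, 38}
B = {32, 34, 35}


Set A = {6, 9, 15, 17, 38}
Set B = {32, 34, 35}
A △ B = (A \ B) ∪ (B \ A)
Elements in A but not B: {6, 9, 15, 17, 38}
Elements in B but not A: {32, 34, 35}
A △ B = {6, 9, 15, 17, 32, 34, 35, 38}

{6, 9, 15, 17, 32, 34, 35, 38}


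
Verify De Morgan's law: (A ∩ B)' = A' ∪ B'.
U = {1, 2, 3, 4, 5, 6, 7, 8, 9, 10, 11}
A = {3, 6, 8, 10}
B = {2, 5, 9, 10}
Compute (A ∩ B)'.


U = {1, 2, 3, 4, 5, 6, 7, 8, 9, 10, 11}
A = {3, 6, 8, 10}, B = {2, 5, 9, 10}
A ∩ B = {10}
(A ∩ B)' = U \ (A ∩ B) = {1, 2, 3, 4, 5, 6, 7, 8, 9, 11}
Verification via A' ∪ B': A' = {1, 2, 4, 5, 7, 9, 11}, B' = {1, 3, 4, 6, 7, 8, 11}
A' ∪ B' = {1, 2, 3, 4, 5, 6, 7, 8, 9, 11} ✓

{1, 2, 3, 4, 5, 6, 7, 8, 9, 11}


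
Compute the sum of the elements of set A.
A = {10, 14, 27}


Set A = {10, 14, 27}
Sum = 10 + 14 + 27 = 51

51


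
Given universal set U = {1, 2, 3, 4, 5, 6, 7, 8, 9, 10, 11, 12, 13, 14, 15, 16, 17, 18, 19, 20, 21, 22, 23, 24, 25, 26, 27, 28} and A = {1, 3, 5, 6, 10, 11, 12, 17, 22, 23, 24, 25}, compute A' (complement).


Universal set U = {1, 2, 3, 4, 5, 6, 7, 8, 9, 10, 11, 12, 13, 14, 15, 16, 17, 18, 19, 20, 21, 22, 23, 24, 25, 26, 27, 28}
Set A = {1, 3, 5, 6, 10, 11, 12, 17, 22, 23, 24, 25}
A' = U \ A = elements in U but not in A
Checking each element of U:
1 (in A, exclude), 2 (not in A, include), 3 (in A, exclude), 4 (not in A, include), 5 (in A, exclude), 6 (in A, exclude), 7 (not in A, include), 8 (not in A, include), 9 (not in A, include), 10 (in A, exclude), 11 (in A, exclude), 12 (in A, exclude), 13 (not in A, include), 14 (not in A, include), 15 (not in A, include), 16 (not in A, include), 17 (in A, exclude), 18 (not in A, include), 19 (not in A, include), 20 (not in A, include), 21 (not in A, include), 22 (in A, exclude), 23 (in A, exclude), 24 (in A, exclude), 25 (in A, exclude), 26 (not in A, include), 27 (not in A, include), 28 (not in A, include)
A' = {2, 4, 7, 8, 9, 13, 14, 15, 16, 18, 19, 20, 21, 26, 27, 28}

{2, 4, 7, 8, 9, 13, 14, 15, 16, 18, 19, 20, 21, 26, 27, 28}


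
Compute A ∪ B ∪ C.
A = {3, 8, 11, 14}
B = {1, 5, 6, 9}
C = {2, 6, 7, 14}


Set A = {3, 8, 11, 14}
Set B = {1, 5, 6, 9}
Set C = {2, 6, 7, 14}
First, A ∪ B = {1, 3, 5, 6, 8, 9, 11, 14}
Then, (A ∪ B) ∪ C = {1, 2, 3, 5, 6, 7, 8, 9, 11, 14}

{1, 2, 3, 5, 6, 7, 8, 9, 11, 14}


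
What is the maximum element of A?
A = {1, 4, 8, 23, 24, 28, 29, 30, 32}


Set A = {1, 4, 8, 23, 24, 28, 29, 30, 32}
Elements in ascending order: 1, 4, 8, 23, 24, 28, 29, 30, 32
The largest element is 32.

32


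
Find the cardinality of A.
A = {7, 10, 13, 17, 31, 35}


Set A = {7, 10, 13, 17, 31, 35}
Listing elements: 7, 10, 13, 17, 31, 35
Counting: 6 elements
|A| = 6

6


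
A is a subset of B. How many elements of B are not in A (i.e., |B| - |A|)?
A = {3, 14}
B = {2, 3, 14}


Set A = {3, 14}, |A| = 2
Set B = {2, 3, 14}, |B| = 3
Since A ⊆ B: B \ A = {2}
|B| - |A| = 3 - 2 = 1

1


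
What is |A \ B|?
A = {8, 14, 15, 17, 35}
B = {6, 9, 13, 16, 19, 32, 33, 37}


Set A = {8, 14, 15, 17, 35}
Set B = {6, 9, 13, 16, 19, 32, 33, 37}
A \ B = {8, 14, 15, 17, 35}
|A \ B| = 5

5


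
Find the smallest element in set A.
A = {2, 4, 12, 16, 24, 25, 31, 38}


Set A = {2, 4, 12, 16, 24, 25, 31, 38}
Elements in ascending order: 2, 4, 12, 16, 24, 25, 31, 38
The smallest element is 2.

2


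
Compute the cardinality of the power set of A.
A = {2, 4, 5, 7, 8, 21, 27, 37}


Set A = {2, 4, 5, 7, 8, 21, 27, 37}
|A| = 8
The power set P(A) contains all subsets of A.
|P(A)| = 2^|A| = 2^8 = 256

256


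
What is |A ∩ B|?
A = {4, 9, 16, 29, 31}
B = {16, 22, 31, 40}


Set A = {4, 9, 16, 29, 31}
Set B = {16, 22, 31, 40}
A ∩ B = {16, 31}
|A ∩ B| = 2

2


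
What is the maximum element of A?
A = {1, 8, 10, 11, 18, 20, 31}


Set A = {1, 8, 10, 11, 18, 20, 31}
Elements in ascending order: 1, 8, 10, 11, 18, 20, 31
The largest element is 31.

31


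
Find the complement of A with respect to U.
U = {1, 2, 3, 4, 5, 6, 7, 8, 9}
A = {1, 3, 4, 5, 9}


Universal set U = {1, 2, 3, 4, 5, 6, 7, 8, 9}
Set A = {1, 3, 4, 5, 9}
A' = U \ A = elements in U but not in A
Checking each element of U:
1 (in A, exclude), 2 (not in A, include), 3 (in A, exclude), 4 (in A, exclude), 5 (in A, exclude), 6 (not in A, include), 7 (not in A, include), 8 (not in A, include), 9 (in A, exclude)
A' = {2, 6, 7, 8}

{2, 6, 7, 8}


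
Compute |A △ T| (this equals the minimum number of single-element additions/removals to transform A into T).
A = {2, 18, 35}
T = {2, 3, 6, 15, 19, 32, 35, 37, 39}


Set A = {2, 18, 35}
Set T = {2, 3, 6, 15, 19, 32, 35, 37, 39}
Elements to remove from A (in A, not in T): {18} → 1 removals
Elements to add to A (in T, not in A): {3, 6, 15, 19, 32, 37, 39} → 7 additions
Total edits = 1 + 7 = 8

8


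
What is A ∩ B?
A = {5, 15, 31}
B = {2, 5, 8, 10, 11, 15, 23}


Set A = {5, 15, 31}
Set B = {2, 5, 8, 10, 11, 15, 23}
A ∩ B includes only elements in both sets.
Check each element of A against B:
5 ✓, 15 ✓, 31 ✗
A ∩ B = {5, 15}

{5, 15}


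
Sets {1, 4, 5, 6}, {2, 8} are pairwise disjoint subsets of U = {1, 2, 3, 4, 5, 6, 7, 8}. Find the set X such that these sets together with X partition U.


U = {1, 2, 3, 4, 5, 6, 7, 8}
Shown blocks: {1, 4, 5, 6}, {2, 8}
A partition's blocks are pairwise disjoint and cover U, so the missing block = U \ (union of shown blocks).
Union of shown blocks: {1, 2, 4, 5, 6, 8}
Missing block = U \ (union) = {3, 7}

{3, 7}


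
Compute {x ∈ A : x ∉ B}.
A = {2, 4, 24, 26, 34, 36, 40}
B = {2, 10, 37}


Set A = {2, 4, 24, 26, 34, 36, 40}
Set B = {2, 10, 37}
Check each element of A against B:
2 ∈ B, 4 ∉ B (include), 24 ∉ B (include), 26 ∉ B (include), 34 ∉ B (include), 36 ∉ B (include), 40 ∉ B (include)
Elements of A not in B: {4, 24, 26, 34, 36, 40}

{4, 24, 26, 34, 36, 40}


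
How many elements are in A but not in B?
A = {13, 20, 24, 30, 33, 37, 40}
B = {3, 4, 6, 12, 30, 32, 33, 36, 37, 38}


Set A = {13, 20, 24, 30, 33, 37, 40}
Set B = {3, 4, 6, 12, 30, 32, 33, 36, 37, 38}
A \ B = {13, 20, 24, 40}
|A \ B| = 4

4


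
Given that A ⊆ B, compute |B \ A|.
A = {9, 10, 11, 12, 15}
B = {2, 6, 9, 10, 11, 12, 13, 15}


Set A = {9, 10, 11, 12, 15}, |A| = 5
Set B = {2, 6, 9, 10, 11, 12, 13, 15}, |B| = 8
Since A ⊆ B: B \ A = {2, 6, 13}
|B| - |A| = 8 - 5 = 3

3


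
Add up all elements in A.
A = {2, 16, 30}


Set A = {2, 16, 30}
Sum = 2 + 16 + 30 = 48

48


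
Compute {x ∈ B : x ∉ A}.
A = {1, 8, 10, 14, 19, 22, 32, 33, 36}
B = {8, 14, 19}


Set A = {1, 8, 10, 14, 19, 22, 32, 33, 36}
Set B = {8, 14, 19}
Check each element of B against A:
8 ∈ A, 14 ∈ A, 19 ∈ A
Elements of B not in A: {}

{}


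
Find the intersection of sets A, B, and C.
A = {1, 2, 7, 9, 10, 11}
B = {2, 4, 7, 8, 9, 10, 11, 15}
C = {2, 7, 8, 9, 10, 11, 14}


Set A = {1, 2, 7, 9, 10, 11}
Set B = {2, 4, 7, 8, 9, 10, 11, 15}
Set C = {2, 7, 8, 9, 10, 11, 14}
First, A ∩ B = {2, 7, 9, 10, 11}
Then, (A ∩ B) ∩ C = {2, 7, 9, 10, 11}

{2, 7, 9, 10, 11}


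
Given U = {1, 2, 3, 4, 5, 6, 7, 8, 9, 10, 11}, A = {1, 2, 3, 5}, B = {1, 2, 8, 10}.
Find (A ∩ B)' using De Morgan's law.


U = {1, 2, 3, 4, 5, 6, 7, 8, 9, 10, 11}
A = {1, 2, 3, 5}, B = {1, 2, 8, 10}
A ∩ B = {1, 2}
(A ∩ B)' = U \ (A ∩ B) = {3, 4, 5, 6, 7, 8, 9, 10, 11}
Verification via A' ∪ B': A' = {4, 6, 7, 8, 9, 10, 11}, B' = {3, 4, 5, 6, 7, 9, 11}
A' ∪ B' = {3, 4, 5, 6, 7, 8, 9, 10, 11} ✓

{3, 4, 5, 6, 7, 8, 9, 10, 11}


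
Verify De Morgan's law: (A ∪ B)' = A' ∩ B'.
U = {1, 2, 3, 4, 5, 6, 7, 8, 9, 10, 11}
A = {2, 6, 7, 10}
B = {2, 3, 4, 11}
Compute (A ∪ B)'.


U = {1, 2, 3, 4, 5, 6, 7, 8, 9, 10, 11}
A = {2, 6, 7, 10}, B = {2, 3, 4, 11}
A ∪ B = {2, 3, 4, 6, 7, 10, 11}
(A ∪ B)' = U \ (A ∪ B) = {1, 5, 8, 9}
Verification via A' ∩ B': A' = {1, 3, 4, 5, 8, 9, 11}, B' = {1, 5, 6, 7, 8, 9, 10}
A' ∩ B' = {1, 5, 8, 9} ✓

{1, 5, 8, 9}


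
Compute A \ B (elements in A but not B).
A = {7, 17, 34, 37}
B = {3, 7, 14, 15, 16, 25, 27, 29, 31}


Set A = {7, 17, 34, 37}
Set B = {3, 7, 14, 15, 16, 25, 27, 29, 31}
A \ B includes elements in A that are not in B.
Check each element of A:
7 (in B, remove), 17 (not in B, keep), 34 (not in B, keep), 37 (not in B, keep)
A \ B = {17, 34, 37}

{17, 34, 37}


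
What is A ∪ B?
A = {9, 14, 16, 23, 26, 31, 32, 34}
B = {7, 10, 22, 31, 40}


Set A = {9, 14, 16, 23, 26, 31, 32, 34}
Set B = {7, 10, 22, 31, 40}
A ∪ B includes all elements in either set.
Elements from A: {9, 14, 16, 23, 26, 31, 32, 34}
Elements from B not already included: {7, 10, 22, 40}
A ∪ B = {7, 9, 10, 14, 16, 22, 23, 26, 31, 32, 34, 40}

{7, 9, 10, 14, 16, 22, 23, 26, 31, 32, 34, 40}


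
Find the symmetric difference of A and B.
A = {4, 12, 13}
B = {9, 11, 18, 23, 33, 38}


Set A = {4, 12, 13}
Set B = {9, 11, 18, 23, 33, 38}
A △ B = (A \ B) ∪ (B \ A)
Elements in A but not B: {4, 12, 13}
Elements in B but not A: {9, 11, 18, 23, 33, 38}
A △ B = {4, 9, 11, 12, 13, 18, 23, 33, 38}

{4, 9, 11, 12, 13, 18, 23, 33, 38}


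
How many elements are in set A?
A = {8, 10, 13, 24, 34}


Set A = {8, 10, 13, 24, 34}
Listing elements: 8, 10, 13, 24, 34
Counting: 5 elements
|A| = 5

5


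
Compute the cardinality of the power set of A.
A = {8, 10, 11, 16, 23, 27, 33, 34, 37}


Set A = {8, 10, 11, 16, 23, 27, 33, 34, 37}
|A| = 9
The power set P(A) contains all subsets of A.
|P(A)| = 2^|A| = 2^9 = 512

512


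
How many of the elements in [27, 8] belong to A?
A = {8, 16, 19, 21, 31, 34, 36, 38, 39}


Set A = {8, 16, 19, 21, 31, 34, 36, 38, 39}
Candidates: [27, 8]
Check each candidate:
27 ∉ A, 8 ∈ A
Count of candidates in A: 1

1


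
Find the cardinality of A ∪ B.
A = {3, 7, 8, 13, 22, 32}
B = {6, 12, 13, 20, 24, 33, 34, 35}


Set A = {3, 7, 8, 13, 22, 32}, |A| = 6
Set B = {6, 12, 13, 20, 24, 33, 34, 35}, |B| = 8
A ∩ B = {13}, |A ∩ B| = 1
|A ∪ B| = |A| + |B| - |A ∩ B| = 6 + 8 - 1 = 13

13


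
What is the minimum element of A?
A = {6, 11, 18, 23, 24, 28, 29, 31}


Set A = {6, 11, 18, 23, 24, 28, 29, 31}
Elements in ascending order: 6, 11, 18, 23, 24, 28, 29, 31
The smallest element is 6.

6


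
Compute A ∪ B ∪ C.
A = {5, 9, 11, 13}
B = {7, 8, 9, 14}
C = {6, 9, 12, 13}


Set A = {5, 9, 11, 13}
Set B = {7, 8, 9, 14}
Set C = {6, 9, 12, 13}
First, A ∪ B = {5, 7, 8, 9, 11, 13, 14}
Then, (A ∪ B) ∪ C = {5, 6, 7, 8, 9, 11, 12, 13, 14}

{5, 6, 7, 8, 9, 11, 12, 13, 14}


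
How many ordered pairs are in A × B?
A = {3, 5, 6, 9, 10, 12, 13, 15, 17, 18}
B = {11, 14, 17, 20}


Set A = {3, 5, 6, 9, 10, 12, 13, 15, 17, 18} has 10 elements.
Set B = {11, 14, 17, 20} has 4 elements.
|A × B| = |A| × |B| = 10 × 4 = 40

40


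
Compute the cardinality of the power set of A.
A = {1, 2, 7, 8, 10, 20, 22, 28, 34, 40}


Set A = {1, 2, 7, 8, 10, 20, 22, 28, 34, 40}
|A| = 10
The power set P(A) contains all subsets of A.
|P(A)| = 2^|A| = 2^10 = 1024

1024


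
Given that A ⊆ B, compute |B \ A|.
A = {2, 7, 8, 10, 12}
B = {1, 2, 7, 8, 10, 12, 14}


Set A = {2, 7, 8, 10, 12}, |A| = 5
Set B = {1, 2, 7, 8, 10, 12, 14}, |B| = 7
Since A ⊆ B: B \ A = {1, 14}
|B| - |A| = 7 - 5 = 2

2


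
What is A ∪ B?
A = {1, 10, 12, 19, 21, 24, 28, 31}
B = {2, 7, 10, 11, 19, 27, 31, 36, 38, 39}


Set A = {1, 10, 12, 19, 21, 24, 28, 31}
Set B = {2, 7, 10, 11, 19, 27, 31, 36, 38, 39}
A ∪ B includes all elements in either set.
Elements from A: {1, 10, 12, 19, 21, 24, 28, 31}
Elements from B not already included: {2, 7, 11, 27, 36, 38, 39}
A ∪ B = {1, 2, 7, 10, 11, 12, 19, 21, 24, 27, 28, 31, 36, 38, 39}

{1, 2, 7, 10, 11, 12, 19, 21, 24, 27, 28, 31, 36, 38, 39}


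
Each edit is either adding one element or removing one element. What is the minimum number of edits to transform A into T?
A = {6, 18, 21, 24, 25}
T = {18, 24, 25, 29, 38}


Set A = {6, 18, 21, 24, 25}
Set T = {18, 24, 25, 29, 38}
Elements to remove from A (in A, not in T): {6, 21} → 2 removals
Elements to add to A (in T, not in A): {29, 38} → 2 additions
Total edits = 2 + 2 = 4

4


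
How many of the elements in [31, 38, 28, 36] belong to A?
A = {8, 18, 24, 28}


Set A = {8, 18, 24, 28}
Candidates: [31, 38, 28, 36]
Check each candidate:
31 ∉ A, 38 ∉ A, 28 ∈ A, 36 ∉ A
Count of candidates in A: 1

1


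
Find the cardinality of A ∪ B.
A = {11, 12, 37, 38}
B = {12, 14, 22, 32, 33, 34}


Set A = {11, 12, 37, 38}, |A| = 4
Set B = {12, 14, 22, 32, 33, 34}, |B| = 6
A ∩ B = {12}, |A ∩ B| = 1
|A ∪ B| = |A| + |B| - |A ∩ B| = 4 + 6 - 1 = 9

9


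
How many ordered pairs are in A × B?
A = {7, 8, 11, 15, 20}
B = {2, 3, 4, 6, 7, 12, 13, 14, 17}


Set A = {7, 8, 11, 15, 20} has 5 elements.
Set B = {2, 3, 4, 6, 7, 12, 13, 14, 17} has 9 elements.
|A × B| = |A| × |B| = 5 × 9 = 45

45


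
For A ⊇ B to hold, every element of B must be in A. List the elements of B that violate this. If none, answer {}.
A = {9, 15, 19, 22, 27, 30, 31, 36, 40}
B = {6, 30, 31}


Set A = {9, 15, 19, 22, 27, 30, 31, 36, 40}
Set B = {6, 30, 31}
Check each element of B against A:
6 ∉ A (include), 30 ∈ A, 31 ∈ A
Elements of B not in A: {6}

{6}


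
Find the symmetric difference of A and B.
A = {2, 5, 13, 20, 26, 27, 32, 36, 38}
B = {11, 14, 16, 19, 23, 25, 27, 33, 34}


Set A = {2, 5, 13, 20, 26, 27, 32, 36, 38}
Set B = {11, 14, 16, 19, 23, 25, 27, 33, 34}
A △ B = (A \ B) ∪ (B \ A)
Elements in A but not B: {2, 5, 13, 20, 26, 32, 36, 38}
Elements in B but not A: {11, 14, 16, 19, 23, 25, 33, 34}
A △ B = {2, 5, 11, 13, 14, 16, 19, 20, 23, 25, 26, 32, 33, 34, 36, 38}

{2, 5, 11, 13, 14, 16, 19, 20, 23, 25, 26, 32, 33, 34, 36, 38}


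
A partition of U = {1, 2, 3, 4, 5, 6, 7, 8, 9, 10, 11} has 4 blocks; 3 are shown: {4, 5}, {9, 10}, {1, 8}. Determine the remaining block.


U = {1, 2, 3, 4, 5, 6, 7, 8, 9, 10, 11}
Shown blocks: {4, 5}, {9, 10}, {1, 8}
A partition's blocks are pairwise disjoint and cover U, so the missing block = U \ (union of shown blocks).
Union of shown blocks: {1, 4, 5, 8, 9, 10}
Missing block = U \ (union) = {2, 3, 6, 7, 11}

{2, 3, 6, 7, 11}


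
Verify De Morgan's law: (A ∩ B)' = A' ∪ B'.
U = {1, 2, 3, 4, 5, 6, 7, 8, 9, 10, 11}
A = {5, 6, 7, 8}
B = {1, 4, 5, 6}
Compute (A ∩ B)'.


U = {1, 2, 3, 4, 5, 6, 7, 8, 9, 10, 11}
A = {5, 6, 7, 8}, B = {1, 4, 5, 6}
A ∩ B = {5, 6}
(A ∩ B)' = U \ (A ∩ B) = {1, 2, 3, 4, 7, 8, 9, 10, 11}
Verification via A' ∪ B': A' = {1, 2, 3, 4, 9, 10, 11}, B' = {2, 3, 7, 8, 9, 10, 11}
A' ∪ B' = {1, 2, 3, 4, 7, 8, 9, 10, 11} ✓

{1, 2, 3, 4, 7, 8, 9, 10, 11}


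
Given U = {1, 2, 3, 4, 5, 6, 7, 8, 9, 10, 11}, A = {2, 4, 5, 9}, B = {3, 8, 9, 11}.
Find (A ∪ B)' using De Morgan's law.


U = {1, 2, 3, 4, 5, 6, 7, 8, 9, 10, 11}
A = {2, 4, 5, 9}, B = {3, 8, 9, 11}
A ∪ B = {2, 3, 4, 5, 8, 9, 11}
(A ∪ B)' = U \ (A ∪ B) = {1, 6, 7, 10}
Verification via A' ∩ B': A' = {1, 3, 6, 7, 8, 10, 11}, B' = {1, 2, 4, 5, 6, 7, 10}
A' ∩ B' = {1, 6, 7, 10} ✓

{1, 6, 7, 10}


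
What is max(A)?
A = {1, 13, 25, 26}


Set A = {1, 13, 25, 26}
Elements in ascending order: 1, 13, 25, 26
The largest element is 26.

26


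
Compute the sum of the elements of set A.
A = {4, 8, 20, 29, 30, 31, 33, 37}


Set A = {4, 8, 20, 29, 30, 31, 33, 37}
Sum = 4 + 8 + 20 + 29 + 30 + 31 + 33 + 37 = 192

192


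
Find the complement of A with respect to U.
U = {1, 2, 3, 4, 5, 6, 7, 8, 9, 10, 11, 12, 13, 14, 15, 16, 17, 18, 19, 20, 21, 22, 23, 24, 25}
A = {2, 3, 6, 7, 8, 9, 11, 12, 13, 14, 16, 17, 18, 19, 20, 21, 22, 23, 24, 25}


Universal set U = {1, 2, 3, 4, 5, 6, 7, 8, 9, 10, 11, 12, 13, 14, 15, 16, 17, 18, 19, 20, 21, 22, 23, 24, 25}
Set A = {2, 3, 6, 7, 8, 9, 11, 12, 13, 14, 16, 17, 18, 19, 20, 21, 22, 23, 24, 25}
A' = U \ A = elements in U but not in A
Checking each element of U:
1 (not in A, include), 2 (in A, exclude), 3 (in A, exclude), 4 (not in A, include), 5 (not in A, include), 6 (in A, exclude), 7 (in A, exclude), 8 (in A, exclude), 9 (in A, exclude), 10 (not in A, include), 11 (in A, exclude), 12 (in A, exclude), 13 (in A, exclude), 14 (in A, exclude), 15 (not in A, include), 16 (in A, exclude), 17 (in A, exclude), 18 (in A, exclude), 19 (in A, exclude), 20 (in A, exclude), 21 (in A, exclude), 22 (in A, exclude), 23 (in A, exclude), 24 (in A, exclude), 25 (in A, exclude)
A' = {1, 4, 5, 10, 15}

{1, 4, 5, 10, 15}


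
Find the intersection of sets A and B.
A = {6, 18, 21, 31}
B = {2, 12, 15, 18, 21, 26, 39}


Set A = {6, 18, 21, 31}
Set B = {2, 12, 15, 18, 21, 26, 39}
A ∩ B includes only elements in both sets.
Check each element of A against B:
6 ✗, 18 ✓, 21 ✓, 31 ✗
A ∩ B = {18, 21}

{18, 21}


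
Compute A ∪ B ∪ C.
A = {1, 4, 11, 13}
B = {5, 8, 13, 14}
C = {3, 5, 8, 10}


Set A = {1, 4, 11, 13}
Set B = {5, 8, 13, 14}
Set C = {3, 5, 8, 10}
First, A ∪ B = {1, 4, 5, 8, 11, 13, 14}
Then, (A ∪ B) ∪ C = {1, 3, 4, 5, 8, 10, 11, 13, 14}

{1, 3, 4, 5, 8, 10, 11, 13, 14}


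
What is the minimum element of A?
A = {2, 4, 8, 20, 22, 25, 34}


Set A = {2, 4, 8, 20, 22, 25, 34}
Elements in ascending order: 2, 4, 8, 20, 22, 25, 34
The smallest element is 2.

2


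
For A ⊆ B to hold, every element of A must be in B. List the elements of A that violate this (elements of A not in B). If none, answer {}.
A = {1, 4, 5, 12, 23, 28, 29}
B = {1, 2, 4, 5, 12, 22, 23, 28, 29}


Set A = {1, 4, 5, 12, 23, 28, 29}
Set B = {1, 2, 4, 5, 12, 22, 23, 28, 29}
Check each element of A against B:
1 ∈ B, 4 ∈ B, 5 ∈ B, 12 ∈ B, 23 ∈ B, 28 ∈ B, 29 ∈ B
Elements of A not in B: {}

{}


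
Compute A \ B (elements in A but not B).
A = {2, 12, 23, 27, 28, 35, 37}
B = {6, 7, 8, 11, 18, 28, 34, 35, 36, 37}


Set A = {2, 12, 23, 27, 28, 35, 37}
Set B = {6, 7, 8, 11, 18, 28, 34, 35, 36, 37}
A \ B includes elements in A that are not in B.
Check each element of A:
2 (not in B, keep), 12 (not in B, keep), 23 (not in B, keep), 27 (not in B, keep), 28 (in B, remove), 35 (in B, remove), 37 (in B, remove)
A \ B = {2, 12, 23, 27}

{2, 12, 23, 27}


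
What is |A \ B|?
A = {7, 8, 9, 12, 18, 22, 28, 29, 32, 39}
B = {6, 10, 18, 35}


Set A = {7, 8, 9, 12, 18, 22, 28, 29, 32, 39}
Set B = {6, 10, 18, 35}
A \ B = {7, 8, 9, 12, 22, 28, 29, 32, 39}
|A \ B| = 9

9


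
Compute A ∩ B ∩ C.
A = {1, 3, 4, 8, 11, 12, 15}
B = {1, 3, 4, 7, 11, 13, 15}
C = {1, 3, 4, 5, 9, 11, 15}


Set A = {1, 3, 4, 8, 11, 12, 15}
Set B = {1, 3, 4, 7, 11, 13, 15}
Set C = {1, 3, 4, 5, 9, 11, 15}
First, A ∩ B = {1, 3, 4, 11, 15}
Then, (A ∩ B) ∩ C = {1, 3, 4, 11, 15}

{1, 3, 4, 11, 15}


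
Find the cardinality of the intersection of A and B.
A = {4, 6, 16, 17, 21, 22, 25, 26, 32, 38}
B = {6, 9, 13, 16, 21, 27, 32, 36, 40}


Set A = {4, 6, 16, 17, 21, 22, 25, 26, 32, 38}
Set B = {6, 9, 13, 16, 21, 27, 32, 36, 40}
A ∩ B = {6, 16, 21, 32}
|A ∩ B| = 4

4


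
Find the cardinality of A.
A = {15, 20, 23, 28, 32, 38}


Set A = {15, 20, 23, 28, 32, 38}
Listing elements: 15, 20, 23, 28, 32, 38
Counting: 6 elements
|A| = 6

6


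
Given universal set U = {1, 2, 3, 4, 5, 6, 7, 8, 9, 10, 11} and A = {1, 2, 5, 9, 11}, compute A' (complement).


Universal set U = {1, 2, 3, 4, 5, 6, 7, 8, 9, 10, 11}
Set A = {1, 2, 5, 9, 11}
A' = U \ A = elements in U but not in A
Checking each element of U:
1 (in A, exclude), 2 (in A, exclude), 3 (not in A, include), 4 (not in A, include), 5 (in A, exclude), 6 (not in A, include), 7 (not in A, include), 8 (not in A, include), 9 (in A, exclude), 10 (not in A, include), 11 (in A, exclude)
A' = {3, 4, 6, 7, 8, 10}

{3, 4, 6, 7, 8, 10}


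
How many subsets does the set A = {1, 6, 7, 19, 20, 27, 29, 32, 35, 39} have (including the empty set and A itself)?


Set A = {1, 6, 7, 19, 20, 27, 29, 32, 35, 39}
|A| = 10
The power set P(A) contains all subsets of A.
|P(A)| = 2^|A| = 2^10 = 1024

1024


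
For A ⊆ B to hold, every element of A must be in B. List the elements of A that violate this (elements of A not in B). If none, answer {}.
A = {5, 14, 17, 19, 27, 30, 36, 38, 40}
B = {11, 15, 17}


Set A = {5, 14, 17, 19, 27, 30, 36, 38, 40}
Set B = {11, 15, 17}
Check each element of A against B:
5 ∉ B (include), 14 ∉ B (include), 17 ∈ B, 19 ∉ B (include), 27 ∉ B (include), 30 ∉ B (include), 36 ∉ B (include), 38 ∉ B (include), 40 ∉ B (include)
Elements of A not in B: {5, 14, 19, 27, 30, 36, 38, 40}

{5, 14, 19, 27, 30, 36, 38, 40}


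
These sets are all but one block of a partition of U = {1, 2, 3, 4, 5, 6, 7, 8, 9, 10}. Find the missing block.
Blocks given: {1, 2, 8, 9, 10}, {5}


U = {1, 2, 3, 4, 5, 6, 7, 8, 9, 10}
Shown blocks: {1, 2, 8, 9, 10}, {5}
A partition's blocks are pairwise disjoint and cover U, so the missing block = U \ (union of shown blocks).
Union of shown blocks: {1, 2, 5, 8, 9, 10}
Missing block = U \ (union) = {3, 4, 6, 7}

{3, 4, 6, 7}


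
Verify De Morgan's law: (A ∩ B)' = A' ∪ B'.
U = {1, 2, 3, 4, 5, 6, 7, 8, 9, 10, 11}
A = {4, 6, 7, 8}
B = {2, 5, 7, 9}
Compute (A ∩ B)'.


U = {1, 2, 3, 4, 5, 6, 7, 8, 9, 10, 11}
A = {4, 6, 7, 8}, B = {2, 5, 7, 9}
A ∩ B = {7}
(A ∩ B)' = U \ (A ∩ B) = {1, 2, 3, 4, 5, 6, 8, 9, 10, 11}
Verification via A' ∪ B': A' = {1, 2, 3, 5, 9, 10, 11}, B' = {1, 3, 4, 6, 8, 10, 11}
A' ∪ B' = {1, 2, 3, 4, 5, 6, 8, 9, 10, 11} ✓

{1, 2, 3, 4, 5, 6, 8, 9, 10, 11}


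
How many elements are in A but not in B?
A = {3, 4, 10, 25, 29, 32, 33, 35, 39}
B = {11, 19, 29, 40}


Set A = {3, 4, 10, 25, 29, 32, 33, 35, 39}
Set B = {11, 19, 29, 40}
A \ B = {3, 4, 10, 25, 32, 33, 35, 39}
|A \ B| = 8

8


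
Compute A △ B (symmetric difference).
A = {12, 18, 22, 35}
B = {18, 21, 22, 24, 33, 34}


Set A = {12, 18, 22, 35}
Set B = {18, 21, 22, 24, 33, 34}
A △ B = (A \ B) ∪ (B \ A)
Elements in A but not B: {12, 35}
Elements in B but not A: {21, 24, 33, 34}
A △ B = {12, 21, 24, 33, 34, 35}

{12, 21, 24, 33, 34, 35}


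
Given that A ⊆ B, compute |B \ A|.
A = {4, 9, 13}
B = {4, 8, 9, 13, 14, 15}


Set A = {4, 9, 13}, |A| = 3
Set B = {4, 8, 9, 13, 14, 15}, |B| = 6
Since A ⊆ B: B \ A = {8, 14, 15}
|B| - |A| = 6 - 3 = 3

3


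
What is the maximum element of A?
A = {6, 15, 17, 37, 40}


Set A = {6, 15, 17, 37, 40}
Elements in ascending order: 6, 15, 17, 37, 40
The largest element is 40.

40


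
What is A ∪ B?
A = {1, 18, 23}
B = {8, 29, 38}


Set A = {1, 18, 23}
Set B = {8, 29, 38}
A ∪ B includes all elements in either set.
Elements from A: {1, 18, 23}
Elements from B not already included: {8, 29, 38}
A ∪ B = {1, 8, 18, 23, 29, 38}

{1, 8, 18, 23, 29, 38}


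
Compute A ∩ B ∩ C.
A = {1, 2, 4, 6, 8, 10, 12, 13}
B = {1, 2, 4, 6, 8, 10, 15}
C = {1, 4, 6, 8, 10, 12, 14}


Set A = {1, 2, 4, 6, 8, 10, 12, 13}
Set B = {1, 2, 4, 6, 8, 10, 15}
Set C = {1, 4, 6, 8, 10, 12, 14}
First, A ∩ B = {1, 2, 4, 6, 8, 10}
Then, (A ∩ B) ∩ C = {1, 4, 6, 8, 10}

{1, 4, 6, 8, 10}


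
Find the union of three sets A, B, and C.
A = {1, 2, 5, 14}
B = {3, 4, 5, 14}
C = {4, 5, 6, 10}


Set A = {1, 2, 5, 14}
Set B = {3, 4, 5, 14}
Set C = {4, 5, 6, 10}
First, A ∪ B = {1, 2, 3, 4, 5, 14}
Then, (A ∪ B) ∪ C = {1, 2, 3, 4, 5, 6, 10, 14}

{1, 2, 3, 4, 5, 6, 10, 14}


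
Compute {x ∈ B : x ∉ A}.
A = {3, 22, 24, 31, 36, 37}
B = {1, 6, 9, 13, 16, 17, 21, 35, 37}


Set A = {3, 22, 24, 31, 36, 37}
Set B = {1, 6, 9, 13, 16, 17, 21, 35, 37}
Check each element of B against A:
1 ∉ A (include), 6 ∉ A (include), 9 ∉ A (include), 13 ∉ A (include), 16 ∉ A (include), 17 ∉ A (include), 21 ∉ A (include), 35 ∉ A (include), 37 ∈ A
Elements of B not in A: {1, 6, 9, 13, 16, 17, 21, 35}

{1, 6, 9, 13, 16, 17, 21, 35}


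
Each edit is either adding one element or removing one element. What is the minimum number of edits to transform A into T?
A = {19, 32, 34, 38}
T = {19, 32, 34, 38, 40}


Set A = {19, 32, 34, 38}
Set T = {19, 32, 34, 38, 40}
Elements to remove from A (in A, not in T): {} → 0 removals
Elements to add to A (in T, not in A): {40} → 1 additions
Total edits = 0 + 1 = 1

1


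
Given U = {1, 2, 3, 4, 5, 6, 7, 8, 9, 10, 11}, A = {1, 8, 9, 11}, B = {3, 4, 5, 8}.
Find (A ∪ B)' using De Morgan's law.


U = {1, 2, 3, 4, 5, 6, 7, 8, 9, 10, 11}
A = {1, 8, 9, 11}, B = {3, 4, 5, 8}
A ∪ B = {1, 3, 4, 5, 8, 9, 11}
(A ∪ B)' = U \ (A ∪ B) = {2, 6, 7, 10}
Verification via A' ∩ B': A' = {2, 3, 4, 5, 6, 7, 10}, B' = {1, 2, 6, 7, 9, 10, 11}
A' ∩ B' = {2, 6, 7, 10} ✓

{2, 6, 7, 10}


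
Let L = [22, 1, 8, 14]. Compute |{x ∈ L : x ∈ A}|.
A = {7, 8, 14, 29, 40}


Set A = {7, 8, 14, 29, 40}
Candidates: [22, 1, 8, 14]
Check each candidate:
22 ∉ A, 1 ∉ A, 8 ∈ A, 14 ∈ A
Count of candidates in A: 2

2


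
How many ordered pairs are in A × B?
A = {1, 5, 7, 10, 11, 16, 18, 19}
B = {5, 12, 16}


Set A = {1, 5, 7, 10, 11, 16, 18, 19} has 8 elements.
Set B = {5, 12, 16} has 3 elements.
|A × B| = |A| × |B| = 8 × 3 = 24

24


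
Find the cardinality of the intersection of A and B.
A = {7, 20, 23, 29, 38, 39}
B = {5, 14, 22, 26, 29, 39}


Set A = {7, 20, 23, 29, 38, 39}
Set B = {5, 14, 22, 26, 29, 39}
A ∩ B = {29, 39}
|A ∩ B| = 2

2


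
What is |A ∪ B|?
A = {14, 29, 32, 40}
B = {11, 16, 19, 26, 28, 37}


Set A = {14, 29, 32, 40}, |A| = 4
Set B = {11, 16, 19, 26, 28, 37}, |B| = 6
A ∩ B = {}, |A ∩ B| = 0
|A ∪ B| = |A| + |B| - |A ∩ B| = 4 + 6 - 0 = 10

10


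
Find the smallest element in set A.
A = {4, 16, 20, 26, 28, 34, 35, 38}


Set A = {4, 16, 20, 26, 28, 34, 35, 38}
Elements in ascending order: 4, 16, 20, 26, 28, 34, 35, 38
The smallest element is 4.

4


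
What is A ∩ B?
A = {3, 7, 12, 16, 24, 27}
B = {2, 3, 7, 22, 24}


Set A = {3, 7, 12, 16, 24, 27}
Set B = {2, 3, 7, 22, 24}
A ∩ B includes only elements in both sets.
Check each element of A against B:
3 ✓, 7 ✓, 12 ✗, 16 ✗, 24 ✓, 27 ✗
A ∩ B = {3, 7, 24}

{3, 7, 24}


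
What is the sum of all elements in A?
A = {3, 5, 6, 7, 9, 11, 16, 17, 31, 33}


Set A = {3, 5, 6, 7, 9, 11, 16, 17, 31, 33}
Sum = 3 + 5 + 6 + 7 + 9 + 11 + 16 + 17 + 31 + 33 = 138

138


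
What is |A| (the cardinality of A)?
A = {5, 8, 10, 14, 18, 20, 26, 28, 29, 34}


Set A = {5, 8, 10, 14, 18, 20, 26, 28, 29, 34}
Listing elements: 5, 8, 10, 14, 18, 20, 26, 28, 29, 34
Counting: 10 elements
|A| = 10

10


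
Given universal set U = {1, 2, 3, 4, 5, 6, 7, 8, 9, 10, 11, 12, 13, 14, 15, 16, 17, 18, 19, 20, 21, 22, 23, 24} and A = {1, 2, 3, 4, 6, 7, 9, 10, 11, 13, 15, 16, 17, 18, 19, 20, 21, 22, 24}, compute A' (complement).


Universal set U = {1, 2, 3, 4, 5, 6, 7, 8, 9, 10, 11, 12, 13, 14, 15, 16, 17, 18, 19, 20, 21, 22, 23, 24}
Set A = {1, 2, 3, 4, 6, 7, 9, 10, 11, 13, 15, 16, 17, 18, 19, 20, 21, 22, 24}
A' = U \ A = elements in U but not in A
Checking each element of U:
1 (in A, exclude), 2 (in A, exclude), 3 (in A, exclude), 4 (in A, exclude), 5 (not in A, include), 6 (in A, exclude), 7 (in A, exclude), 8 (not in A, include), 9 (in A, exclude), 10 (in A, exclude), 11 (in A, exclude), 12 (not in A, include), 13 (in A, exclude), 14 (not in A, include), 15 (in A, exclude), 16 (in A, exclude), 17 (in A, exclude), 18 (in A, exclude), 19 (in A, exclude), 20 (in A, exclude), 21 (in A, exclude), 22 (in A, exclude), 23 (not in A, include), 24 (in A, exclude)
A' = {5, 8, 12, 14, 23}

{5, 8, 12, 14, 23}


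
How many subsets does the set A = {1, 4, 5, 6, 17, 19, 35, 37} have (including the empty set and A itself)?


Set A = {1, 4, 5, 6, 17, 19, 35, 37}
|A| = 8
The power set P(A) contains all subsets of A.
|P(A)| = 2^|A| = 2^8 = 256

256


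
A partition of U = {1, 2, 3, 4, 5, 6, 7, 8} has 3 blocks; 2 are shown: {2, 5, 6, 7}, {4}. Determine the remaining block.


U = {1, 2, 3, 4, 5, 6, 7, 8}
Shown blocks: {2, 5, 6, 7}, {4}
A partition's blocks are pairwise disjoint and cover U, so the missing block = U \ (union of shown blocks).
Union of shown blocks: {2, 4, 5, 6, 7}
Missing block = U \ (union) = {1, 3, 8}

{1, 3, 8}


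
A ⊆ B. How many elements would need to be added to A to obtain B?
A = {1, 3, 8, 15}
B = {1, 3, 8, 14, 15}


Set A = {1, 3, 8, 15}, |A| = 4
Set B = {1, 3, 8, 14, 15}, |B| = 5
Since A ⊆ B: B \ A = {14}
|B| - |A| = 5 - 4 = 1

1


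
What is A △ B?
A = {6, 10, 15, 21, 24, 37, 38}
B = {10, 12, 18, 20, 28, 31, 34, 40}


Set A = {6, 10, 15, 21, 24, 37, 38}
Set B = {10, 12, 18, 20, 28, 31, 34, 40}
A △ B = (A \ B) ∪ (B \ A)
Elements in A but not B: {6, 15, 21, 24, 37, 38}
Elements in B but not A: {12, 18, 20, 28, 31, 34, 40}
A △ B = {6, 12, 15, 18, 20, 21, 24, 28, 31, 34, 37, 38, 40}

{6, 12, 15, 18, 20, 21, 24, 28, 31, 34, 37, 38, 40}


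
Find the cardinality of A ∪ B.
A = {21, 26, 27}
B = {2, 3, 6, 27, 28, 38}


Set A = {21, 26, 27}, |A| = 3
Set B = {2, 3, 6, 27, 28, 38}, |B| = 6
A ∩ B = {27}, |A ∩ B| = 1
|A ∪ B| = |A| + |B| - |A ∩ B| = 3 + 6 - 1 = 8

8


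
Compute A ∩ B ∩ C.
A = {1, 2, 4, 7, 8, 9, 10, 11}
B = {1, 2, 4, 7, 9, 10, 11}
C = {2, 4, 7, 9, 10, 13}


Set A = {1, 2, 4, 7, 8, 9, 10, 11}
Set B = {1, 2, 4, 7, 9, 10, 11}
Set C = {2, 4, 7, 9, 10, 13}
First, A ∩ B = {1, 2, 4, 7, 9, 10, 11}
Then, (A ∩ B) ∩ C = {2, 4, 7, 9, 10}

{2, 4, 7, 9, 10}


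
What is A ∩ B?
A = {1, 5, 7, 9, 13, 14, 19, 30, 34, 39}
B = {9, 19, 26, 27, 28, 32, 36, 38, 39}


Set A = {1, 5, 7, 9, 13, 14, 19, 30, 34, 39}
Set B = {9, 19, 26, 27, 28, 32, 36, 38, 39}
A ∩ B includes only elements in both sets.
Check each element of A against B:
1 ✗, 5 ✗, 7 ✗, 9 ✓, 13 ✗, 14 ✗, 19 ✓, 30 ✗, 34 ✗, 39 ✓
A ∩ B = {9, 19, 39}

{9, 19, 39}


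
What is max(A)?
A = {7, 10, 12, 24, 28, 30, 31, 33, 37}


Set A = {7, 10, 12, 24, 28, 30, 31, 33, 37}
Elements in ascending order: 7, 10, 12, 24, 28, 30, 31, 33, 37
The largest element is 37.

37


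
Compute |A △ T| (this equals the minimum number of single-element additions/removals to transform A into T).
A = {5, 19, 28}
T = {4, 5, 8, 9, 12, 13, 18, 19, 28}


Set A = {5, 19, 28}
Set T = {4, 5, 8, 9, 12, 13, 18, 19, 28}
Elements to remove from A (in A, not in T): {} → 0 removals
Elements to add to A (in T, not in A): {4, 8, 9, 12, 13, 18} → 6 additions
Total edits = 0 + 6 = 6

6


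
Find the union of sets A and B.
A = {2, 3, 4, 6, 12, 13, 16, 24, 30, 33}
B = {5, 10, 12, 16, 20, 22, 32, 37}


Set A = {2, 3, 4, 6, 12, 13, 16, 24, 30, 33}
Set B = {5, 10, 12, 16, 20, 22, 32, 37}
A ∪ B includes all elements in either set.
Elements from A: {2, 3, 4, 6, 12, 13, 16, 24, 30, 33}
Elements from B not already included: {5, 10, 20, 22, 32, 37}
A ∪ B = {2, 3, 4, 5, 6, 10, 12, 13, 16, 20, 22, 24, 30, 32, 33, 37}

{2, 3, 4, 5, 6, 10, 12, 13, 16, 20, 22, 24, 30, 32, 33, 37}


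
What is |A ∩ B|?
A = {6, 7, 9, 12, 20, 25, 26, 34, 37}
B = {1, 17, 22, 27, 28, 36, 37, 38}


Set A = {6, 7, 9, 12, 20, 25, 26, 34, 37}
Set B = {1, 17, 22, 27, 28, 36, 37, 38}
A ∩ B = {37}
|A ∩ B| = 1

1


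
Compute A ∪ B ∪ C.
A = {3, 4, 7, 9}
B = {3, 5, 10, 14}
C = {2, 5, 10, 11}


Set A = {3, 4, 7, 9}
Set B = {3, 5, 10, 14}
Set C = {2, 5, 10, 11}
First, A ∪ B = {3, 4, 5, 7, 9, 10, 14}
Then, (A ∪ B) ∪ C = {2, 3, 4, 5, 7, 9, 10, 11, 14}

{2, 3, 4, 5, 7, 9, 10, 11, 14}


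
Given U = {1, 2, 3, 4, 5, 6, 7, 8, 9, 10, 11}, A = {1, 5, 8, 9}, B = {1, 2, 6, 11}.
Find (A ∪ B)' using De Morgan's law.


U = {1, 2, 3, 4, 5, 6, 7, 8, 9, 10, 11}
A = {1, 5, 8, 9}, B = {1, 2, 6, 11}
A ∪ B = {1, 2, 5, 6, 8, 9, 11}
(A ∪ B)' = U \ (A ∪ B) = {3, 4, 7, 10}
Verification via A' ∩ B': A' = {2, 3, 4, 6, 7, 10, 11}, B' = {3, 4, 5, 7, 8, 9, 10}
A' ∩ B' = {3, 4, 7, 10} ✓

{3, 4, 7, 10}


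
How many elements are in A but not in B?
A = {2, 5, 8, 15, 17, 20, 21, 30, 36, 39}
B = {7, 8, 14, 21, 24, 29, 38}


Set A = {2, 5, 8, 15, 17, 20, 21, 30, 36, 39}
Set B = {7, 8, 14, 21, 24, 29, 38}
A \ B = {2, 5, 15, 17, 20, 30, 36, 39}
|A \ B| = 8

8


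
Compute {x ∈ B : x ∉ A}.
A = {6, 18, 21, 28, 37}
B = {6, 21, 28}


Set A = {6, 18, 21, 28, 37}
Set B = {6, 21, 28}
Check each element of B against A:
6 ∈ A, 21 ∈ A, 28 ∈ A
Elements of B not in A: {}

{}


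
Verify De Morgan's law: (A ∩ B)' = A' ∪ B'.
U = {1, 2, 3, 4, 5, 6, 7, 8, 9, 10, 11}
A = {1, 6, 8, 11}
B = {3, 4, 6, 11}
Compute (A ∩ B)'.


U = {1, 2, 3, 4, 5, 6, 7, 8, 9, 10, 11}
A = {1, 6, 8, 11}, B = {3, 4, 6, 11}
A ∩ B = {6, 11}
(A ∩ B)' = U \ (A ∩ B) = {1, 2, 3, 4, 5, 7, 8, 9, 10}
Verification via A' ∪ B': A' = {2, 3, 4, 5, 7, 9, 10}, B' = {1, 2, 5, 7, 8, 9, 10}
A' ∪ B' = {1, 2, 3, 4, 5, 7, 8, 9, 10} ✓

{1, 2, 3, 4, 5, 7, 8, 9, 10}


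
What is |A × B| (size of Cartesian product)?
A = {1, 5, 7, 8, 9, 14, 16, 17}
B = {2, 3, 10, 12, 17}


Set A = {1, 5, 7, 8, 9, 14, 16, 17} has 8 elements.
Set B = {2, 3, 10, 12, 17} has 5 elements.
|A × B| = |A| × |B| = 8 × 5 = 40

40


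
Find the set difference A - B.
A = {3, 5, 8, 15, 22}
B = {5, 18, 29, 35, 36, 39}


Set A = {3, 5, 8, 15, 22}
Set B = {5, 18, 29, 35, 36, 39}
A \ B includes elements in A that are not in B.
Check each element of A:
3 (not in B, keep), 5 (in B, remove), 8 (not in B, keep), 15 (not in B, keep), 22 (not in B, keep)
A \ B = {3, 8, 15, 22}

{3, 8, 15, 22}


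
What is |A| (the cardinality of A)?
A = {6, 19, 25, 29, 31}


Set A = {6, 19, 25, 29, 31}
Listing elements: 6, 19, 25, 29, 31
Counting: 5 elements
|A| = 5

5


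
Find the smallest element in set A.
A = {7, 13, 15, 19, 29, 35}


Set A = {7, 13, 15, 19, 29, 35}
Elements in ascending order: 7, 13, 15, 19, 29, 35
The smallest element is 7.

7


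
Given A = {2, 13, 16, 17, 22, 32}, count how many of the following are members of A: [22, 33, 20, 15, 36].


Set A = {2, 13, 16, 17, 22, 32}
Candidates: [22, 33, 20, 15, 36]
Check each candidate:
22 ∈ A, 33 ∉ A, 20 ∉ A, 15 ∉ A, 36 ∉ A
Count of candidates in A: 1

1


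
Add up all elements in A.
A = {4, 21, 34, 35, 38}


Set A = {4, 21, 34, 35, 38}
Sum = 4 + 21 + 34 + 35 + 38 = 132

132


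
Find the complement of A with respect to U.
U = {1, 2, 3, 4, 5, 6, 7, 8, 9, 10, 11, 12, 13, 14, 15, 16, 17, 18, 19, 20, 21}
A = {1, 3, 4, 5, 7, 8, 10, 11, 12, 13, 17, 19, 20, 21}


Universal set U = {1, 2, 3, 4, 5, 6, 7, 8, 9, 10, 11, 12, 13, 14, 15, 16, 17, 18, 19, 20, 21}
Set A = {1, 3, 4, 5, 7, 8, 10, 11, 12, 13, 17, 19, 20, 21}
A' = U \ A = elements in U but not in A
Checking each element of U:
1 (in A, exclude), 2 (not in A, include), 3 (in A, exclude), 4 (in A, exclude), 5 (in A, exclude), 6 (not in A, include), 7 (in A, exclude), 8 (in A, exclude), 9 (not in A, include), 10 (in A, exclude), 11 (in A, exclude), 12 (in A, exclude), 13 (in A, exclude), 14 (not in A, include), 15 (not in A, include), 16 (not in A, include), 17 (in A, exclude), 18 (not in A, include), 19 (in A, exclude), 20 (in A, exclude), 21 (in A, exclude)
A' = {2, 6, 9, 14, 15, 16, 18}

{2, 6, 9, 14, 15, 16, 18}


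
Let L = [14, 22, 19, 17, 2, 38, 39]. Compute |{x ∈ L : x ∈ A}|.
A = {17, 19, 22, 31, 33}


Set A = {17, 19, 22, 31, 33}
Candidates: [14, 22, 19, 17, 2, 38, 39]
Check each candidate:
14 ∉ A, 22 ∈ A, 19 ∈ A, 17 ∈ A, 2 ∉ A, 38 ∉ A, 39 ∉ A
Count of candidates in A: 3

3


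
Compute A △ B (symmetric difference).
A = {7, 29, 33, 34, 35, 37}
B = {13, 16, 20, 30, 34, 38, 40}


Set A = {7, 29, 33, 34, 35, 37}
Set B = {13, 16, 20, 30, 34, 38, 40}
A △ B = (A \ B) ∪ (B \ A)
Elements in A but not B: {7, 29, 33, 35, 37}
Elements in B but not A: {13, 16, 20, 30, 38, 40}
A △ B = {7, 13, 16, 20, 29, 30, 33, 35, 37, 38, 40}

{7, 13, 16, 20, 29, 30, 33, 35, 37, 38, 40}


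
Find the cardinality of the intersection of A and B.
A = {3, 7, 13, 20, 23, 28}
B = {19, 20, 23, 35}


Set A = {3, 7, 13, 20, 23, 28}
Set B = {19, 20, 23, 35}
A ∩ B = {20, 23}
|A ∩ B| = 2

2


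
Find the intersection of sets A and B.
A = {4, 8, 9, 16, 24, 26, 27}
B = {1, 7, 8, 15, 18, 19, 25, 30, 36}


Set A = {4, 8, 9, 16, 24, 26, 27}
Set B = {1, 7, 8, 15, 18, 19, 25, 30, 36}
A ∩ B includes only elements in both sets.
Check each element of A against B:
4 ✗, 8 ✓, 9 ✗, 16 ✗, 24 ✗, 26 ✗, 27 ✗
A ∩ B = {8}

{8}


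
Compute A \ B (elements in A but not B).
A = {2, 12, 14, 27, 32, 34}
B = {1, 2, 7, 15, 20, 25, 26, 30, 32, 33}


Set A = {2, 12, 14, 27, 32, 34}
Set B = {1, 2, 7, 15, 20, 25, 26, 30, 32, 33}
A \ B includes elements in A that are not in B.
Check each element of A:
2 (in B, remove), 12 (not in B, keep), 14 (not in B, keep), 27 (not in B, keep), 32 (in B, remove), 34 (not in B, keep)
A \ B = {12, 14, 27, 34}

{12, 14, 27, 34}


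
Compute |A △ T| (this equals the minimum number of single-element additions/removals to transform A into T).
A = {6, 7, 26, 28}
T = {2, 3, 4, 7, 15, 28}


Set A = {6, 7, 26, 28}
Set T = {2, 3, 4, 7, 15, 28}
Elements to remove from A (in A, not in T): {6, 26} → 2 removals
Elements to add to A (in T, not in A): {2, 3, 4, 15} → 4 additions
Total edits = 2 + 4 = 6

6


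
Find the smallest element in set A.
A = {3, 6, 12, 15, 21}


Set A = {3, 6, 12, 15, 21}
Elements in ascending order: 3, 6, 12, 15, 21
The smallest element is 3.

3


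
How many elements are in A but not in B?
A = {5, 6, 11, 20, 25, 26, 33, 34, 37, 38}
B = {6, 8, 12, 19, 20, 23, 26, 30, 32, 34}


Set A = {5, 6, 11, 20, 25, 26, 33, 34, 37, 38}
Set B = {6, 8, 12, 19, 20, 23, 26, 30, 32, 34}
A \ B = {5, 11, 25, 33, 37, 38}
|A \ B| = 6

6


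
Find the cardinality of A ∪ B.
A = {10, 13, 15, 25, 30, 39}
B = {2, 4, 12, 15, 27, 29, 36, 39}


Set A = {10, 13, 15, 25, 30, 39}, |A| = 6
Set B = {2, 4, 12, 15, 27, 29, 36, 39}, |B| = 8
A ∩ B = {15, 39}, |A ∩ B| = 2
|A ∪ B| = |A| + |B| - |A ∩ B| = 6 + 8 - 2 = 12

12


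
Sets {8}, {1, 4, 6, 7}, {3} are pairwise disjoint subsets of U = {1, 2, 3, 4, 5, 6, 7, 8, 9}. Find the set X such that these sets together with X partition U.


U = {1, 2, 3, 4, 5, 6, 7, 8, 9}
Shown blocks: {8}, {1, 4, 6, 7}, {3}
A partition's blocks are pairwise disjoint and cover U, so the missing block = U \ (union of shown blocks).
Union of shown blocks: {1, 3, 4, 6, 7, 8}
Missing block = U \ (union) = {2, 5, 9}

{2, 5, 9}


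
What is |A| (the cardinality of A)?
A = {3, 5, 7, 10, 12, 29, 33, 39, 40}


Set A = {3, 5, 7, 10, 12, 29, 33, 39, 40}
Listing elements: 3, 5, 7, 10, 12, 29, 33, 39, 40
Counting: 9 elements
|A| = 9

9
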